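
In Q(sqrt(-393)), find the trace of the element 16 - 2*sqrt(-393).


Tr(a + b*sqrt(d)) = (a + b*sqrt(d)) + (a - b*sqrt(d)) = 2a
= 2 * (16)
= 32

32


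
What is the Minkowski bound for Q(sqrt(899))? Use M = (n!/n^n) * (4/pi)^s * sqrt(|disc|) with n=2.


d = 899, d mod 4 = 3, so disc(K) = 4d = 3596; |disc(K)| = 3596
Real quadratic field, so n = 2, s = r2 = 0, r1 = 2
M = (n!/n^n) * (4/pi)^s * sqrt(|disc(K)|) = (2!/2^2) * (4/pi)^0 * sqrt(3596)
= 0.5 * 1.000000 * 59.966657
= 29.9833

29.9833


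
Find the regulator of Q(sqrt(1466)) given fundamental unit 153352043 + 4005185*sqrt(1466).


epsilon = 153352043 + 4005185*sqrt(1466)
= 3.0670e+08
R = ln(3.0670e+08)
= 19.5414

19.5414


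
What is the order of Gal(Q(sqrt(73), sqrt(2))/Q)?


The 2 square roots of distinct primes are multiplicatively independent over Q,
so [K:Q] = 2^2 and Gal(K/Q) is isomorphic to (Z/2Z)^2.
|Gal| = 2^2 = 4

4


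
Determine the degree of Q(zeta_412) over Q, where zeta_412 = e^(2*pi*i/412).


The degree equals Euler's totient phi(412).
412 = 2^2 * 103
phi(412) = 204

204


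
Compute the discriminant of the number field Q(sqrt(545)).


For K = Q(sqrt(d)) with d squarefree: disc(K) = d if d = 1 mod 4, and disc(K) = 4d if d = 2 or 3 mod 4.
Here d = 545, and d mod 4 = 1.
d = 1 mod 4 (O_K = Z[(1+sqrt(d))/2]), so disc(K) = d = 545

545


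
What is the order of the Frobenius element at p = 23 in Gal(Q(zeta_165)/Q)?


The Frobenius at p in Gal(Q(zeta_n)/Q) = (Z/nZ)* is the class of p, so its order is ord_165(23), the smallest k >= 1 with 23^k = 1 mod 165.
n = 165 = 3 * 5 * 11, phi(165) = 80; the order divides phi(n).
Divisors of 80: 1, 2, 4, 5, 8, 10, 16, 20, 40, 80
Repeated squaring mod 165: 23^1 = 23, 23^2 = 34, 23^4 = 1, 23^8 = 1, 23^16 = 1, 23^32 = 1, 23^64 = 1
Test divisors in increasing order:
  k=1: 23^1 = 23 mod 165
  k=2: 23^2 = 34 mod 165
  k=4: 23^4 = 1 mod 165  <- first divisor giving 1
Order = 4

4


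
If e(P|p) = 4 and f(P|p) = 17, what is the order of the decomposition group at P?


|D_P| = e * f
= 4 * 17
= 68

68


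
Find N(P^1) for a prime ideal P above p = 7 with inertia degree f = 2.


N(P^a) = p^(a*f)
= 7^(1*2)
= 7^2
= 49

49


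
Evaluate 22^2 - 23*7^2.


x^2 - d*y^2
= 22^2 - 23*7^2
= 484 - 1127
= -643

-643


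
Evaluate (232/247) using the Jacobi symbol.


Compute (232/247) via quadratic reciprocity:
  pull out 2: (2/247) = +1  (since 247 mod 8 = 7)
  pull out 2: (2/247) = +1  (since 247 mod 8 = 7)
  pull out 2: (2/247) = +1  (since 247 mod 8 = 7)
  reciprocity: (29/247) -> +(247/29)
  reduce: (15/29)
  reciprocity: (15/29) -> +(29/15)
  reduce: (14/15)
  pull out 2: (2/15) = +1  (since 15 mod 8 = 7)
  reciprocity: (7/15) -> -(15/7)
  reduce: (1/7)
  (1/7) = 1
Product of signs = -1

-1


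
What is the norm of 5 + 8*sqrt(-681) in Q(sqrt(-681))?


N(a + b*sqrt(d)) = a^2 - d*b^2
= (5)^2 - (-681)*(8)^2
= 25 + 43584
= 43609

43609


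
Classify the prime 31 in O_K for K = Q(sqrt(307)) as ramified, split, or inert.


K = Q(sqrt(307)). Since d mod 4 = 3, disc(K) = 1228.
Check p | disc: 1228 mod 31 = 19.
p does not divide disc. Compute Legendre symbol (d/p):
28^((31-1)/2) mod 31 = 1
(d/p) = 1, so p splits: (p) = P*P' with e=1, f=1, g=2.
Therefore p is split.

split


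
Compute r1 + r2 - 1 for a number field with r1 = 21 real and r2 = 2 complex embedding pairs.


By Dirichlet's unit theorem:
rank = r1 + r2 - 1
= 21 + 2 - 1
= 22

22


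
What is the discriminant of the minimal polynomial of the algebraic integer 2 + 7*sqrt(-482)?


The element 2 + 7*sqrt(-482) has minimal polynomial:
x^2 - 4*x + 23622
Discriminant = (-4)^2 - 4*(23622)
= 16 - 94488
= -94472

-94472


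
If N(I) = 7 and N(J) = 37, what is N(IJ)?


N(IJ) = N(I) * N(J)
= 7 * 37
= 259

259


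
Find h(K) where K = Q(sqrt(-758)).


K = Q(sqrt(-758)). d mod 4 = 2, so D = disc(K) = 4d = -3032
h(K) equals the number of primitive reduced positive-definite forms (a, b, c) = a*x^2 + b*x*y + c*y^2 with b^2 - 4ac = D,
where reduced means |b| <= a <= c, with b >= 0 whenever |b| = a or a = c, and primitive means gcd(a, b, c) = 1.
Reduced forces 3a^2 <= |D| = 3032, so 1 <= a <= 31; b must have the parity of D, and c = (b^2 - D)/(4a) must be an integer >= a.
Enumerate a = 1..31, b in [-a, a]:
  a=1: (1, 0, 758)  [1]
  a=2: (2, 0, 379)  [1]
  a=3: (3, -2, 253), (3, 2, 253)  [2]
  a=4..5: none
  a=6: (6, -4, 127), (6, 4, 127)  [2]
  a=7..8: none
  a=9: (9, -8, 86), (9, 8, 86)  [2]
  a=10: none
  a=11: (11, -2, 69), (11, 2, 69)  [2]
  a=12: none
  a=13: (13, -6, 59), (13, 6, 59)  [2]
  a=14..17: none
  a=18: (18, -8, 43), (18, 8, 43)  [2]
  a=19..21: none
  a=22: (22, -20, 39), (22, 20, 39)  [2]
  a=23: (23, -2, 33), (23, 2, 33)  [2]
  a=24..25: none
  a=26: (26, -20, 33), (26, 20, 33)  [2]
  a=27: (27, -10, 29), (27, 10, 29)  [2]
  a=28..31: none
Total reduced forms: 1 + 1 + 2 + 2 + 2 + 2 + 2 + 2 + 2 + 2 + 2 + 2 = 22
h = 22

22


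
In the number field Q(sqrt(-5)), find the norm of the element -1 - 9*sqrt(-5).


N(a + b*sqrt(d)) = a^2 - d*b^2
= (-1)^2 - (-5)*(-9)^2
= 1 + 405
= 406

406


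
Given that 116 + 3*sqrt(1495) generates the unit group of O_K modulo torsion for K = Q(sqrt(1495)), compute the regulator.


epsilon = 116 + 3*sqrt(1495)
= 231.9957
R = ln(231.9957)
= 5.4467

5.4467


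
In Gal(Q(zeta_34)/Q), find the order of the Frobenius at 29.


The Frobenius at p in Gal(Q(zeta_n)/Q) = (Z/nZ)* is the class of p, so its order is ord_34(29), the smallest k >= 1 with 29^k = 1 mod 34.
n = 34 = 2 * 17, phi(34) = 16; the order divides phi(n).
Divisors of 16: 1, 2, 4, 8, 16
Repeated squaring mod 34: 29^1 = 29, 29^2 = 25, 29^4 = 13, 29^8 = 33, 29^16 = 1
Test divisors in increasing order:
  k=1: 29^1 = 29 mod 34
  k=2: 29^2 = 25 mod 34
  k=4: 29^4 = 13 mod 34
  k=8: 29^8 = 33 mod 34
  k=16: 29^16 = 1 mod 34  <- first divisor giving 1
Order = 16

16


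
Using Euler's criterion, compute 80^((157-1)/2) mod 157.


p = 157 is prime and the exponent is (p-1)/2 = 78, so by Euler's criterion 80^78 = (80/157) = +1 or -1 mod 157.
Compute by square-and-multiply:
  78 = 64 + 8 + 4 + 2 (binary 1001110)
  Repeated squaring mod 157: 80^1 = 80, 80^2 = 120, 80^4 = 113, 80^8 = 52, 80^16 = 35, 80^32 = 126, 80^64 = 19
  80^78 = 80^64 * 80^8 * 80^4 * 80^2 = 19 * 52 * 113 * 120 mod 157
    19 * 52 = 988 = 46 mod 157
    46 * 113 = 5198 = 17 mod 157
    17 * 120 = 2040 = 156 mod 157
  80^78 = 156 mod 157
Result 156 = p - 1 = -1 mod 157: 80 is a quadratic non-residue mod 157. As a residue in [0, p-1] the value is 156.
80^78 mod 157 = 156

156


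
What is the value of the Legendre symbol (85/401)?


p = 401 is prime, so compute (85/401) with the reciprocity algorithm (Jacobi-symbol steps: pull out 2s via (2/n), flip via reciprocity, reduce):
  reciprocity: (85/401) -> +(401/85)
  reduce: (61/85)
  reciprocity: (61/85) -> +(85/61)
  reduce: (24/61)
  pull out 2: (2/61) = -1  (since 61 mod 8 = 5)
  pull out 2: (2/61) = -1  (since 61 mod 8 = 5)
  pull out 2: (2/61) = -1  (since 61 mod 8 = 5)
  reciprocity: (3/61) -> +(61/3)
  reduce: (1/3)
  (1/3) = 1
Product of signs = -1
(85/401) = -1

-1


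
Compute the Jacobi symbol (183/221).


Compute (183/221) via quadratic reciprocity:
  reciprocity: (183/221) -> +(221/183)
  reduce: (38/183)
  pull out 2: (2/183) = +1  (since 183 mod 8 = 7)
  reciprocity: (19/183) -> -(183/19)
  reduce: (12/19)
  pull out 2: (2/19) = -1  (since 19 mod 8 = 3)
  pull out 2: (2/19) = -1  (since 19 mod 8 = 3)
  reciprocity: (3/19) -> -(19/3)
  reduce: (1/3)
  (1/3) = 1
Product of signs = 1

1


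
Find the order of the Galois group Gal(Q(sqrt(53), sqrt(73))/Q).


The 2 square roots of distinct primes are multiplicatively independent over Q,
so [K:Q] = 2^2 and Gal(K/Q) is isomorphic to (Z/2Z)^2.
|Gal| = 2^2 = 4

4


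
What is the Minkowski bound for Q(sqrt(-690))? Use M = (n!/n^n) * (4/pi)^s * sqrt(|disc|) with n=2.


d = -690, d mod 4 = 2, so disc(K) = 4d = -2760; |disc(K)| = 2760
Imaginary quadratic field, so n = 2, s = r2 = 1, r1 = 0
M = (n!/n^n) * (4/pi)^s * sqrt(|disc(K)|) = (2!/2^2) * (4/pi)^1 * sqrt(2760)
= 0.5 * 1.273240 * 52.535702
= 33.4453

33.4453


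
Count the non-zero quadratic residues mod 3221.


For prime p, the number of non-zero quadratic residues is (p-1)/2.
= (3221-1)/2
= 1610

1610


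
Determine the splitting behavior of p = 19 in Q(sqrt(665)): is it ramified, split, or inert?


K = Q(sqrt(665)). Since d mod 4 = 1, disc(K) = 665.
Check p | disc: 665 mod 19 = 0.
p divides disc, so p ramifies: (p) = P^2 with e=2, f=1, g=1.
Therefore p is ramified.

ramified


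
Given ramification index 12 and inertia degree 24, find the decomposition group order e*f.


|D_P| = e * f
= 12 * 24
= 288

288


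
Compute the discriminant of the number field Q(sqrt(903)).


For K = Q(sqrt(d)) with d squarefree: disc(K) = d if d = 1 mod 4, and disc(K) = 4d if d = 2 or 3 mod 4.
Here d = 903, and d mod 4 = 3.
d = 3 mod 4, not 1 (O_K = Z[sqrt(d)]), so disc(K) = 4d = 4 * (903) = 3612

3612


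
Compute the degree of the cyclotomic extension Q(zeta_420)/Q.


The degree equals Euler's totient phi(420).
420 = 2^2 * 3 * 5 * 7
phi(420) = 96

96


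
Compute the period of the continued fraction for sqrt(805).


Run the CF algorithm for sqrt(805).
a_0 = floor(sqrt(805)) = 28; set m_0=0, q_0=1.
Recurrence: m' = q*a - m,  q' = (d - m'^2)/q,  a' = floor((a_0 + m')/q').
  step 1: m=28, q=21, a=2
  step 2: m=14, q=29, a=1
  step 3: m=15, q=20, a=2
  step 4: m=25, q=9, a=5
  step 5: m=20, q=45, a=1
  step 6: m=25, q=4, a=13
  step 7: m=27, q=19, a=2
  step 8: m=11, q=36, a=1
  step 9: m=25, q=5, a=10
  step 10: m=25, q=36, a=1
  step 11: m=11, q=19, a=2
  step 12: m=27, q=4, a=13
  step 13: m=25, q=45, a=1
  step 14: m=20, q=9, a=5
  step 15: m=25, q=20, a=2
  step 16: m=15, q=29, a=1
  step 17: m=14, q=21, a=2
  step 18: m=28, q=1, a=56
a_18 = 2*a_0 = 56, so the period closes here.
sqrt(805) = [28; 2, 1, 2, 5, 1, 13, 2, 1, 10, 1, 2, 13, 1, 5, 2, 1, 2, 56]
Period length = 18

18


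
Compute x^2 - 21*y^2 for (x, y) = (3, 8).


x^2 - d*y^2
= 3^2 - 21*8^2
= 9 - 1344
= -1335

-1335


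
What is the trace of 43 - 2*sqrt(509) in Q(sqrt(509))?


Tr(a + b*sqrt(d)) = (a + b*sqrt(d)) + (a - b*sqrt(d)) = 2a
= 2 * (43)
= 86

86


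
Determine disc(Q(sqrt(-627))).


For K = Q(sqrt(d)) with d squarefree: disc(K) = d if d = 1 mod 4, and disc(K) = 4d if d = 2 or 3 mod 4.
Here d = -627, and d mod 4 = 1.
d = 1 mod 4 (O_K = Z[(1+sqrt(d))/2]), so disc(K) = d = -627

-627


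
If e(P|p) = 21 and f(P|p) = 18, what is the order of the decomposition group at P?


|D_P| = e * f
= 21 * 18
= 378

378


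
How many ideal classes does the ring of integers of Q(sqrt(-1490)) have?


K = Q(sqrt(-1490)). d mod 4 = 2, so D = disc(K) = 4d = -5960
h(K) equals the number of primitive reduced positive-definite forms (a, b, c) = a*x^2 + b*x*y + c*y^2 with b^2 - 4ac = D,
where reduced means |b| <= a <= c, with b >= 0 whenever |b| = a or a = c, and primitive means gcd(a, b, c) = 1.
Reduced forces 3a^2 <= |D| = 5960, so 1 <= a <= 44; b must have the parity of D, and c = (b^2 - D)/(4a) must be an integer >= a.
Enumerate a = 1..44, b in [-a, a]:
  a=1: (1, 0, 1490)  [1]
  a=2: (2, 0, 745)  [1]
  a=3: (3, -2, 497), (3, 2, 497)  [2]
  a=4: none
  a=5: (5, 0, 298)  [1]
  a=6: (6, -4, 249), (6, 4, 249)  [2]
  a=7: (7, -2, 213), (7, 2, 213)  [2]
  a=8: none
  a=9: (9, -4, 166), (9, 4, 166)  [2]
  a=10: (10, 0, 149)  [1]
  a=11..13: none
  a=14: (14, -12, 109), (14, 12, 109)  [2]
  a=15: (15, -10, 101), (15, 10, 101)  [2]
  a=16..17: none
  a=18: (18, -4, 83), (18, 4, 83)  [2]
  a=19: (19, -14, 81), (19, 14, 81)  [2]
  a=20: none
  a=21: (21, -16, 74), (21, -2, 71), (21, 2, 71), (21, 16, 74)  [4]
  a=22..26: none
  a=27: (27, -14, 57), (27, 14, 57)  [2]
  a=28..29: none
  a=30: (30, -20, 53), (30, 20, 53)  [2]
  a=31..34: none
  a=35: (35, -30, 49), (35, 30, 49)  [2]
  a=36: none
  a=37: (37, -16, 42), (37, 16, 42)  [2]
  a=38: (38, -24, 43), (38, 24, 43)  [2]
  a=39..41: none
  a=42: (42, -40, 45), (42, 40, 45)  [2]
  a=43..44: none
Total reduced forms: 1 + 1 + 2 + 1 + 2 + 2 + 2 + 1 + 2 + 2 + 2 + 2 + 4 + 2 + 2 + 2 + 2 + 2 + 2 = 36
h = 36

36


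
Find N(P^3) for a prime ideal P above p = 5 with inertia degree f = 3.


N(P^a) = p^(a*f)
= 5^(3*3)
= 5^9
= 1953125

1953125


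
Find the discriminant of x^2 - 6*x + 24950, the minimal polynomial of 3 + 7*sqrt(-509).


The element 3 + 7*sqrt(-509) has minimal polynomial:
x^2 - 6*x + 24950
Discriminant = (-6)^2 - 4*(24950)
= 36 - 99800
= -99764

-99764


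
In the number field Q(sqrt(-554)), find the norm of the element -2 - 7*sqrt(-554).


N(a + b*sqrt(d)) = a^2 - d*b^2
= (-2)^2 - (-554)*(-7)^2
= 4 + 27146
= 27150

27150


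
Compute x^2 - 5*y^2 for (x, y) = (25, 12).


x^2 - d*y^2
= 25^2 - 5*12^2
= 625 - 720
= -95

-95


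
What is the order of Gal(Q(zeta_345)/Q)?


|Gal(Q(zeta_345)/Q)| = phi(345)
= 176

176


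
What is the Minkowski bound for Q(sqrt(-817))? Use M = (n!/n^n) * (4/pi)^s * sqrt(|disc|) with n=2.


d = -817, d mod 4 = 3, so disc(K) = 4d = -3268; |disc(K)| = 3268
Imaginary quadratic field, so n = 2, s = r2 = 1, r1 = 0
M = (n!/n^n) * (4/pi)^s * sqrt(|disc(K)|) = (2!/2^2) * (4/pi)^1 * sqrt(3268)
= 0.5 * 1.273240 * 57.166424
= 36.3933

36.3933


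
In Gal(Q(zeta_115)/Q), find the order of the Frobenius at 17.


The Frobenius at p in Gal(Q(zeta_n)/Q) = (Z/nZ)* is the class of p, so its order is ord_115(17), the smallest k >= 1 with 17^k = 1 mod 115.
n = 115 = 5 * 23, phi(115) = 88; the order divides phi(n).
Divisors of 88: 1, 2, 4, 8, 11, 22, 44, 88
Repeated squaring mod 115: 17^1 = 17, 17^2 = 59, 17^4 = 31, 17^8 = 41, 17^16 = 71, 17^32 = 96, 17^64 = 16
Test divisors in increasing order:
  k=1: 17^1 = 17 mod 115
  k=2: 17^2 = 59 mod 115
  k=4: 17^4 = 31 mod 115
  k=8: 17^8 = 41 mod 115
  k=11: 17^11 = 41 * 59 * 17 = 68 mod 115
  k=22: 17^22 = 71 * 31 * 59 = 24 mod 115
  k=44: 17^44 = 96 * 41 * 31 = 1 mod 115  <- first divisor giving 1
Order = 44

44


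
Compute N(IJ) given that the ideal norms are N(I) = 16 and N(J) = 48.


N(IJ) = N(I) * N(J)
= 16 * 48
= 768

768


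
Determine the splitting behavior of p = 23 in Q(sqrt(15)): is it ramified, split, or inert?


K = Q(sqrt(15)). Since d mod 4 = 3, disc(K) = 60.
Check p | disc: 60 mod 23 = 14.
p does not divide disc. Compute Legendre symbol (d/p):
15^((23-1)/2) mod 23 = -1
(d/p) = -1, so p is inert: (p) stays prime with e=1, f=2, g=1.
Therefore p is inert.

inert


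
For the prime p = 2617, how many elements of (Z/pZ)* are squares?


For prime p, the number of non-zero quadratic residues is (p-1)/2.
= (2617-1)/2
= 1308

1308


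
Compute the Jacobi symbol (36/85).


Compute (36/85) via quadratic reciprocity:
  pull out 2: (2/85) = -1  (since 85 mod 8 = 5)
  pull out 2: (2/85) = -1  (since 85 mod 8 = 5)
  reciprocity: (9/85) -> +(85/9)
  reduce: (4/9)
  pull out 2: (2/9) = +1  (since 9 mod 8 = 1)
  pull out 2: (2/9) = +1  (since 9 mod 8 = 1)
  (1/9) = 1
Product of signs = 1

1


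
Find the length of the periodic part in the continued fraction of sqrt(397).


Run the CF algorithm for sqrt(397).
a_0 = floor(sqrt(397)) = 19; set m_0=0, q_0=1.
Recurrence: m' = q*a - m,  q' = (d - m'^2)/q,  a' = floor((a_0 + m')/q').
  step 1: m=19, q=36, a=1
  step 2: m=17, q=3, a=12
  step 3: m=19, q=12, a=3
  step 4: m=17, q=9, a=4
  step 5: m=19, q=4, a=9
  step 6: m=17, q=27, a=1
  step 7: m=10, q=11, a=2
  step 8: m=12, q=23, a=1
  step 9: m=11, q=12, a=2
  step 10: m=13, q=19, a=1
  step 11: m=6, q=19, a=1
  step 12: m=13, q=12, a=2
  step 13: m=11, q=23, a=1
  step 14: m=12, q=11, a=2
  step 15: m=10, q=27, a=1
  step 16: m=17, q=4, a=9
  step 17: m=19, q=9, a=4
  step 18: m=17, q=12, a=3
  step 19: m=19, q=3, a=12
  step 20: m=17, q=36, a=1
  step 21: m=19, q=1, a=38
a_21 = 2*a_0 = 38, so the period closes here.
sqrt(397) = [19; 1, 12, 3, 4, 9, 1, 2, 1, 2, 1, 1, 2, 1, 2, 1, 9, 4, 3, 12, 1, 38]
Period length = 21

21


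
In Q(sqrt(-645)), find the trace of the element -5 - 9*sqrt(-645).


Tr(a + b*sqrt(d)) = (a + b*sqrt(d)) + (a - b*sqrt(d)) = 2a
= 2 * (-5)
= -10

-10


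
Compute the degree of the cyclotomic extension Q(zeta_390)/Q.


The degree equals Euler's totient phi(390).
390 = 2 * 3 * 5 * 13
phi(390) = 96

96


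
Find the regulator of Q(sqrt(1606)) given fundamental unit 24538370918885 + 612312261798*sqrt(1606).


epsilon = 24538370918885 + 612312261798*sqrt(1606)
= 4.9077e+13
R = ln(4.9077e+13)
= 31.5244

31.5244


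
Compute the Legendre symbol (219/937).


p = 937 is prime, so compute (219/937) with the reciprocity algorithm (Jacobi-symbol steps: pull out 2s via (2/n), flip via reciprocity, reduce):
  reciprocity: (219/937) -> +(937/219)
  reduce: (61/219)
  reciprocity: (61/219) -> +(219/61)
  reduce: (36/61)
  pull out 2: (2/61) = -1  (since 61 mod 8 = 5)
  pull out 2: (2/61) = -1  (since 61 mod 8 = 5)
  reciprocity: (9/61) -> +(61/9)
  reduce: (7/9)
  reciprocity: (7/9) -> +(9/7)
  reduce: (2/7)
  pull out 2: (2/7) = +1  (since 7 mod 8 = 7)
  (1/7) = 1
Product of signs = 1
(219/937) = 1

1


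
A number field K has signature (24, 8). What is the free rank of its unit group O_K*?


By Dirichlet's unit theorem:
rank = r1 + r2 - 1
= 24 + 8 - 1
= 31

31


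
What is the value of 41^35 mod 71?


p = 71 is prime and the exponent is (p-1)/2 = 35, so by Euler's criterion 41^35 = (41/71) = +1 or -1 mod 71.
Compute by square-and-multiply:
  35 = 32 + 2 + 1 (binary 100011)
  Repeated squaring mod 71: 41^1 = 41, 41^2 = 48, 41^4 = 32, 41^8 = 30, 41^16 = 48, 41^32 = 32
  41^35 = 41^32 * 41^2 * 41^1 = 32 * 48 * 41 mod 71
    32 * 48 = 1536 = 45 mod 71
    45 * 41 = 1845 = 70 mod 71
  41^35 = 70 mod 71
Result 70 = p - 1 = -1 mod 71: 41 is a quadratic non-residue mod 71. As a residue in [0, p-1] the value is 70.
41^35 mod 71 = 70

70


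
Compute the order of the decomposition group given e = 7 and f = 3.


|D_P| = e * f
= 7 * 3
= 21

21


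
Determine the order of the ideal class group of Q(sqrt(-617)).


K = Q(sqrt(-617)). d mod 4 = 3, so D = disc(K) = 4d = -2468
h(K) equals the number of primitive reduced positive-definite forms (a, b, c) = a*x^2 + b*x*y + c*y^2 with b^2 - 4ac = D,
where reduced means |b| <= a <= c, with b >= 0 whenever |b| = a or a = c, and primitive means gcd(a, b, c) = 1.
Reduced forces 3a^2 <= |D| = 2468, so 1 <= a <= 28; b must have the parity of D, and c = (b^2 - D)/(4a) must be an integer >= a.
Enumerate a = 1..28, b in [-a, a]:
  a=1: (1, 0, 617)  [1]
  a=2: (2, 2, 309)  [1]
  a=3: (3, -2, 206), (3, 2, 206)  [2]
  a=4..5: none
  a=6: (6, -2, 103), (6, 2, 103)  [2]
  a=7..8: none
  a=9: (9, -4, 69), (9, 4, 69)  [2]
  a=10..17: none
  a=18: (18, -14, 37), (18, 14, 37)  [2]
  a=19..22: none
  a=23: (23, -4, 27), (23, 4, 27)  [2]
  a=24..28: none
Total reduced forms: 1 + 1 + 2 + 2 + 2 + 2 + 2 = 12
h = 12

12


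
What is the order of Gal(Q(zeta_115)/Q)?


|Gal(Q(zeta_115)/Q)| = phi(115)
= 88

88


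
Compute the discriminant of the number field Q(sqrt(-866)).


For K = Q(sqrt(d)) with d squarefree: disc(K) = d if d = 1 mod 4, and disc(K) = 4d if d = 2 or 3 mod 4.
Here d = -866, and d mod 4 = 2.
d = 2 mod 4, not 1 (O_K = Z[sqrt(d)]), so disc(K) = 4d = 4 * (-866) = -3464

-3464


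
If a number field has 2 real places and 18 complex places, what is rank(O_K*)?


By Dirichlet's unit theorem:
rank = r1 + r2 - 1
= 2 + 18 - 1
= 19

19


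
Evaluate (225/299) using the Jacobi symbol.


Compute (225/299) via quadratic reciprocity:
  reciprocity: (225/299) -> +(299/225)
  reduce: (74/225)
  pull out 2: (2/225) = +1  (since 225 mod 8 = 1)
  reciprocity: (37/225) -> +(225/37)
  reduce: (3/37)
  reciprocity: (3/37) -> +(37/3)
  reduce: (1/3)
  (1/3) = 1
Product of signs = 1

1


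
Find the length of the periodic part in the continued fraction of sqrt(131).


Run the CF algorithm for sqrt(131).
a_0 = floor(sqrt(131)) = 11; set m_0=0, q_0=1.
Recurrence: m' = q*a - m,  q' = (d - m'^2)/q,  a' = floor((a_0 + m')/q').
  step 1: m=11, q=10, a=2
  step 2: m=9, q=5, a=4
  step 3: m=11, q=2, a=11
  step 4: m=11, q=5, a=4
  step 5: m=9, q=10, a=2
  step 6: m=11, q=1, a=22
a_6 = 2*a_0 = 22, so the period closes here.
sqrt(131) = [11; 2, 4, 11, 4, 2, 22]
Period length = 6

6


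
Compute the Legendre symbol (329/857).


p = 857 is prime, so compute (329/857) with the reciprocity algorithm (Jacobi-symbol steps: pull out 2s via (2/n), flip via reciprocity, reduce):
  reciprocity: (329/857) -> +(857/329)
  reduce: (199/329)
  reciprocity: (199/329) -> +(329/199)
  reduce: (130/199)
  pull out 2: (2/199) = +1  (since 199 mod 8 = 7)
  reciprocity: (65/199) -> +(199/65)
  reduce: (4/65)
  pull out 2: (2/65) = +1  (since 65 mod 8 = 1)
  pull out 2: (2/65) = +1  (since 65 mod 8 = 1)
  (1/65) = 1
Product of signs = 1
(329/857) = 1

1


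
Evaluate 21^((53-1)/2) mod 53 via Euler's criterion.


p = 53 is prime and the exponent is (p-1)/2 = 26, so by Euler's criterion 21^26 = (21/53) = +1 or -1 mod 53.
Compute by square-and-multiply:
  26 = 16 + 8 + 2 (binary 11010)
  Repeated squaring mod 53: 21^1 = 21, 21^2 = 17, 21^4 = 24, 21^8 = 46, 21^16 = 49
  21^26 = 21^16 * 21^8 * 21^2 = 49 * 46 * 17 mod 53
    49 * 46 = 2254 = 28 mod 53
    28 * 17 = 476 = 52 mod 53
  21^26 = 52 mod 53
Result 52 = p - 1 = -1 mod 53: 21 is a quadratic non-residue mod 53. As a residue in [0, p-1] the value is 52.
21^26 mod 53 = 52

52


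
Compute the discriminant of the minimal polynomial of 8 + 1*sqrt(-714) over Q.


The element 8 + 1*sqrt(-714) has minimal polynomial:
x^2 - 16*x + 778
Discriminant = (-16)^2 - 4*(778)
= 256 - 3112
= -2856

-2856


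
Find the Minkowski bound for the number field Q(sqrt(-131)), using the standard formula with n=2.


d = -131, d mod 4 = 1, so disc(K) = d = -131; |disc(K)| = 131
Imaginary quadratic field, so n = 2, s = r2 = 1, r1 = 0
M = (n!/n^n) * (4/pi)^s * sqrt(|disc(K)|) = (2!/2^2) * (4/pi)^1 * sqrt(131)
= 0.5 * 1.273240 * 11.445523
= 7.2864

7.2864


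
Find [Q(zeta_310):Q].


The degree equals Euler's totient phi(310).
310 = 2 * 5 * 31
phi(310) = 120

120


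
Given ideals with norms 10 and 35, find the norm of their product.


N(IJ) = N(I) * N(J)
= 10 * 35
= 350

350


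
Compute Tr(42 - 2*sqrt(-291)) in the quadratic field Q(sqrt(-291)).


Tr(a + b*sqrt(d)) = (a + b*sqrt(d)) + (a - b*sqrt(d)) = 2a
= 2 * (42)
= 84

84


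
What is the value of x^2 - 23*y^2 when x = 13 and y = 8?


x^2 - d*y^2
= 13^2 - 23*8^2
= 169 - 1472
= -1303

-1303


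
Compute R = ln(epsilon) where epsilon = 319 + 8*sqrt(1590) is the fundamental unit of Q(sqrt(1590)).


epsilon = 319 + 8*sqrt(1590)
= 637.9984
R = ln(637.9984)
= 6.4583

6.4583


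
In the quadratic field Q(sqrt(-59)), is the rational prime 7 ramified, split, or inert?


K = Q(sqrt(-59)). Since d mod 4 = 1, disc(K) = -59.
Check p | disc: -59 mod 7 = 4.
p does not divide disc. Compute Legendre symbol (d/p):
4^((7-1)/2) mod 7 = 1
(d/p) = 1, so p splits: (p) = P*P' with e=1, f=1, g=2.
Therefore p is split.

split


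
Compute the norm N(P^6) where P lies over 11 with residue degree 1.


N(P^a) = p^(a*f)
= 11^(6*1)
= 11^6
= 1771561

1771561


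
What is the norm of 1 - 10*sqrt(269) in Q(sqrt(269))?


N(a + b*sqrt(d)) = a^2 - d*b^2
= (1)^2 - (269)*(-10)^2
= 1 - 26900
= -26899

-26899


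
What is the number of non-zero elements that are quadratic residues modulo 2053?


For prime p, the number of non-zero quadratic residues is (p-1)/2.
= (2053-1)/2
= 1026

1026


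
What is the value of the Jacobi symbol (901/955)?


Compute (901/955) via quadratic reciprocity:
  reciprocity: (901/955) -> +(955/901)
  reduce: (54/901)
  pull out 2: (2/901) = -1  (since 901 mod 8 = 5)
  reciprocity: (27/901) -> +(901/27)
  reduce: (10/27)
  pull out 2: (2/27) = -1  (since 27 mod 8 = 3)
  reciprocity: (5/27) -> +(27/5)
  reduce: (2/5)
  pull out 2: (2/5) = -1  (since 5 mod 8 = 5)
  (1/5) = 1
Product of signs = -1

-1


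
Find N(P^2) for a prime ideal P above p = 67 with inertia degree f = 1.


N(P^a) = p^(a*f)
= 67^(2*1)
= 67^2
= 4489

4489


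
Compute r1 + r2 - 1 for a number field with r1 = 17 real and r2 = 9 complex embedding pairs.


By Dirichlet's unit theorem:
rank = r1 + r2 - 1
= 17 + 9 - 1
= 25

25


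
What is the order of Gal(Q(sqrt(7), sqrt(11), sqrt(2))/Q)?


The 3 square roots of distinct primes are multiplicatively independent over Q,
so [K:Q] = 2^3 and Gal(K/Q) is isomorphic to (Z/2Z)^3.
|Gal| = 2^3 = 8

8


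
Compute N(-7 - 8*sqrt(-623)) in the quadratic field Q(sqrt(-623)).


N(a + b*sqrt(d)) = a^2 - d*b^2
= (-7)^2 - (-623)*(-8)^2
= 49 + 39872
= 39921

39921


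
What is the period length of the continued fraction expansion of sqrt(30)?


Run the CF algorithm for sqrt(30).
a_0 = floor(sqrt(30)) = 5; set m_0=0, q_0=1.
Recurrence: m' = q*a - m,  q' = (d - m'^2)/q,  a' = floor((a_0 + m')/q').
  step 1: m=5, q=5, a=2
  step 2: m=5, q=1, a=10
a_2 = 2*a_0 = 10, so the period closes here.
sqrt(30) = [5; 2, 10]
Period length = 2

2


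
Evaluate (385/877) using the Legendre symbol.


p = 877 is prime, so compute (385/877) with the reciprocity algorithm (Jacobi-symbol steps: pull out 2s via (2/n), flip via reciprocity, reduce):
  reciprocity: (385/877) -> +(877/385)
  reduce: (107/385)
  reciprocity: (107/385) -> +(385/107)
  reduce: (64/107)
  pull out 2: (2/107) = -1  (since 107 mod 8 = 3)
  pull out 2: (2/107) = -1  (since 107 mod 8 = 3)
  pull out 2: (2/107) = -1  (since 107 mod 8 = 3)
  pull out 2: (2/107) = -1  (since 107 mod 8 = 3)
  pull out 2: (2/107) = -1  (since 107 mod 8 = 3)
  pull out 2: (2/107) = -1  (since 107 mod 8 = 3)
  (1/107) = 1
Product of signs = 1
(385/877) = 1

1


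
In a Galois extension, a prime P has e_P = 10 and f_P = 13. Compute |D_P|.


|D_P| = e * f
= 10 * 13
= 130

130


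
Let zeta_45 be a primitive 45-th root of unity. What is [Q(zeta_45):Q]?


The degree equals Euler's totient phi(45).
45 = 3^2 * 5
phi(45) = 24

24


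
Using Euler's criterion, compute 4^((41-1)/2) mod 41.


p = 41 is prime and the exponent is (p-1)/2 = 20, so by Euler's criterion 4^20 = (4/41) = +1 or -1 mod 41.
Compute by square-and-multiply:
  20 = 16 + 4 (binary 10100)
  Repeated squaring mod 41: 4^1 = 4, 4^2 = 16, 4^4 = 10, 4^8 = 18, 4^16 = 37
  4^20 = 4^16 * 4^4 = 37 * 10 mod 41
    37 * 10 = 370 = 1 mod 41
  4^20 = 1 mod 41
Result 1: 4 is a quadratic residue mod 41.
4^20 mod 41 = 1

1


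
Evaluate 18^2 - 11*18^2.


x^2 - d*y^2
= 18^2 - 11*18^2
= 324 - 3564
= -3240

-3240


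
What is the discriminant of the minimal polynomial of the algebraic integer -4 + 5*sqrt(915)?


The element -4 + 5*sqrt(915) has minimal polynomial:
x^2 + 8*x - 22859
Discriminant = (8)^2 - 4*(-22859)
= 64 + 91436
= 91500

91500


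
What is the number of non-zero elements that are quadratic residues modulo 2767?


For prime p, the number of non-zero quadratic residues is (p-1)/2.
= (2767-1)/2
= 1383

1383


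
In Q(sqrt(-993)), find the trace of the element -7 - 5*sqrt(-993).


Tr(a + b*sqrt(d)) = (a + b*sqrt(d)) + (a - b*sqrt(d)) = 2a
= 2 * (-7)
= -14

-14


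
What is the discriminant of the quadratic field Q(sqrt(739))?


For K = Q(sqrt(d)) with d squarefree: disc(K) = d if d = 1 mod 4, and disc(K) = 4d if d = 2 or 3 mod 4.
Here d = 739, and d mod 4 = 3.
d = 3 mod 4, not 1 (O_K = Z[sqrt(d)]), so disc(K) = 4d = 4 * (739) = 2956

2956


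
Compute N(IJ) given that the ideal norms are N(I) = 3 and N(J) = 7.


N(IJ) = N(I) * N(J)
= 3 * 7
= 21

21


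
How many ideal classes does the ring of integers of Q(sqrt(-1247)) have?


K = Q(sqrt(-1247)). d mod 4 = 1, so D = disc(K) = d = -1247
h(K) equals the number of primitive reduced positive-definite forms (a, b, c) = a*x^2 + b*x*y + c*y^2 with b^2 - 4ac = D,
where reduced means |b| <= a <= c, with b >= 0 whenever |b| = a or a = c, and primitive means gcd(a, b, c) = 1.
Reduced forces 3a^2 <= |D| = 1247, so 1 <= a <= 20; b must have the parity of D, and c = (b^2 - D)/(4a) must be an integer >= a.
Enumerate a = 1..20, b in [-a, a]:
  a=1: (1, 1, 312)  [1]
  a=2: (2, -1, 156), (2, 1, 156)  [2]
  a=3: (3, -1, 104), (3, 1, 104)  [2]
  a=4: (4, -1, 78), (4, 1, 78)  [2]
  a=5: none
  a=6: (6, -5, 53), (6, -1, 52), (6, 1, 52), (6, 5, 53)  [4]
  a=7: none
  a=8: (8, -1, 39), (8, 1, 39)  [2]
  a=9: (9, -7, 36), (9, 7, 36)  [2]
  a=10..11: none
  a=12: (12, -7, 27), (12, -1, 26), (12, 1, 26), (12, 7, 27)  [4]
  a=13: (13, -1, 24), (13, 1, 24)  [2]
  a=14..15: none
  a=16: (16, -15, 23), (16, 15, 23)  [2]
  a=17: none
  a=18: (18, -11, 19), (18, 7, 18), (18, 11, 19)  [3]
  a=19..20: none
Total reduced forms: 1 + 2 + 2 + 2 + 4 + 2 + 2 + 4 + 2 + 2 + 3 = 26
h = 26

26


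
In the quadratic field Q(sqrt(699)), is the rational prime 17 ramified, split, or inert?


K = Q(sqrt(699)). Since d mod 4 = 3, disc(K) = 2796.
Check p | disc: 2796 mod 17 = 8.
p does not divide disc. Compute Legendre symbol (d/p):
2^((17-1)/2) mod 17 = 1
(d/p) = 1, so p splits: (p) = P*P' with e=1, f=1, g=2.
Therefore p is split.

split


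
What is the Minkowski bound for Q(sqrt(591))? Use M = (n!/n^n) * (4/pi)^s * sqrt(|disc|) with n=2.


d = 591, d mod 4 = 3, so disc(K) = 4d = 2364; |disc(K)| = 2364
Real quadratic field, so n = 2, s = r2 = 0, r1 = 2
M = (n!/n^n) * (4/pi)^s * sqrt(|disc(K)|) = (2!/2^2) * (4/pi)^0 * sqrt(2364)
= 0.5 * 1.000000 * 48.620983
= 24.3105

24.3105


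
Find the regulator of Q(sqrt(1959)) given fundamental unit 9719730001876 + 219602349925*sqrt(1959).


epsilon = 9719730001876 + 219602349925*sqrt(1959)
= 1.9439e+13
R = ln(1.9439e+13)
= 30.5983

30.5983


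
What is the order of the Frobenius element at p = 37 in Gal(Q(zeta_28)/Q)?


The Frobenius at p in Gal(Q(zeta_n)/Q) = (Z/nZ)* is the class of p, so its order is ord_28(37), the smallest k >= 1 with 37^k = 1 mod 28.
n = 28 = 2^2 * 7, phi(28) = 12; the order divides phi(n).
Divisors of 12: 1, 2, 3, 4, 6, 12
Repeated squaring mod 28: 37^1 = 9, 37^2 = 25, 37^4 = 9, 37^8 = 25
Test divisors in increasing order:
  k=1: 37^1 = 9 mod 28
  k=2: 37^2 = 25 mod 28
  k=3: 37^3 = 25 * 9 = 1 mod 28  <- first divisor giving 1
Order = 3

3


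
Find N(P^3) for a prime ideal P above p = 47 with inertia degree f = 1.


N(P^a) = p^(a*f)
= 47^(3*1)
= 47^3
= 103823

103823


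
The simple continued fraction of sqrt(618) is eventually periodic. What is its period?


Run the CF algorithm for sqrt(618).
a_0 = floor(sqrt(618)) = 24; set m_0=0, q_0=1.
Recurrence: m' = q*a - m,  q' = (d - m'^2)/q,  a' = floor((a_0 + m')/q').
  step 1: m=24, q=42, a=1
  step 2: m=18, q=7, a=6
  step 3: m=24, q=6, a=8
  step 4: m=24, q=7, a=6
  step 5: m=18, q=42, a=1
  step 6: m=24, q=1, a=48
a_6 = 2*a_0 = 48, so the period closes here.
sqrt(618) = [24; 1, 6, 8, 6, 1, 48]
Period length = 6

6


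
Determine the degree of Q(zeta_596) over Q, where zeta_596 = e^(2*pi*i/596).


The degree equals Euler's totient phi(596).
596 = 2^2 * 149
phi(596) = 296

296


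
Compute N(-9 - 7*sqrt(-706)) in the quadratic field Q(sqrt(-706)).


N(a + b*sqrt(d)) = a^2 - d*b^2
= (-9)^2 - (-706)*(-7)^2
= 81 + 34594
= 34675

34675


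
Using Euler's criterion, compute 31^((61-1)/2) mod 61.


p = 61 is prime and the exponent is (p-1)/2 = 30, so by Euler's criterion 31^30 = (31/61) = +1 or -1 mod 61.
Compute by square-and-multiply:
  30 = 16 + 8 + 4 + 2 (binary 11110)
  Repeated squaring mod 61: 31^1 = 31, 31^2 = 46, 31^4 = 42, 31^8 = 56, 31^16 = 25
  31^30 = 31^16 * 31^8 * 31^4 * 31^2 = 25 * 56 * 42 * 46 mod 61
    25 * 56 = 1400 = 58 mod 61
    58 * 42 = 2436 = 57 mod 61
    57 * 46 = 2622 = 60 mod 61
  31^30 = 60 mod 61
Result 60 = p - 1 = -1 mod 61: 31 is a quadratic non-residue mod 61. As a residue in [0, p-1] the value is 60.
31^30 mod 61 = 60

60


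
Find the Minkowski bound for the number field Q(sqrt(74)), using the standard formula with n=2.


d = 74, d mod 4 = 2, so disc(K) = 4d = 296; |disc(K)| = 296
Real quadratic field, so n = 2, s = r2 = 0, r1 = 2
M = (n!/n^n) * (4/pi)^s * sqrt(|disc(K)|) = (2!/2^2) * (4/pi)^0 * sqrt(296)
= 0.5 * 1.000000 * 17.204651
= 8.6023

8.6023


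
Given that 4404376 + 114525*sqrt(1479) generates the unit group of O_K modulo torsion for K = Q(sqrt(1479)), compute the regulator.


epsilon = 4404376 + 114525*sqrt(1479)
= 8.8088e+06
R = ln(8.8088e+06)
= 15.9913

15.9913


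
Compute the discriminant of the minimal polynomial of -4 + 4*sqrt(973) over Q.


The element -4 + 4*sqrt(973) has minimal polynomial:
x^2 + 8*x - 15552
Discriminant = (8)^2 - 4*(-15552)
= 64 + 62208
= 62272

62272


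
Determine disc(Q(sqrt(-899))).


For K = Q(sqrt(d)) with d squarefree: disc(K) = d if d = 1 mod 4, and disc(K) = 4d if d = 2 or 3 mod 4.
Here d = -899, and d mod 4 = 1.
d = 1 mod 4 (O_K = Z[(1+sqrt(d))/2]), so disc(K) = d = -899

-899


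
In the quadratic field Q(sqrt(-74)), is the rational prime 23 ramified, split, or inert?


K = Q(sqrt(-74)). Since d mod 4 = 2, disc(K) = -296.
Check p | disc: -296 mod 23 = 3.
p does not divide disc. Compute Legendre symbol (d/p):
18^((23-1)/2) mod 23 = 1
(d/p) = 1, so p splits: (p) = P*P' with e=1, f=1, g=2.
Therefore p is split.

split


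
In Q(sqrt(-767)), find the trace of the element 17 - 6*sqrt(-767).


Tr(a + b*sqrt(d)) = (a + b*sqrt(d)) + (a - b*sqrt(d)) = 2a
= 2 * (17)
= 34

34


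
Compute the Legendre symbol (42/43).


p = 43 is prime, so compute (42/43) with the reciprocity algorithm (Jacobi-symbol steps: pull out 2s via (2/n), flip via reciprocity, reduce):
  pull out 2: (2/43) = -1  (since 43 mod 8 = 3)
  reciprocity: (21/43) -> +(43/21)
  reduce: (1/21)
  (1/21) = 1
Product of signs = -1
(42/43) = -1

-1


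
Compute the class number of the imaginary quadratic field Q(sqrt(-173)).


K = Q(sqrt(-173)). d mod 4 = 3, so D = disc(K) = 4d = -692
h(K) equals the number of primitive reduced positive-definite forms (a, b, c) = a*x^2 + b*x*y + c*y^2 with b^2 - 4ac = D,
where reduced means |b| <= a <= c, with b >= 0 whenever |b| = a or a = c, and primitive means gcd(a, b, c) = 1.
Reduced forces 3a^2 <= |D| = 692, so 1 <= a <= 15; b must have the parity of D, and c = (b^2 - D)/(4a) must be an integer >= a.
Enumerate a = 1..15, b in [-a, a]:
  a=1: (1, 0, 173)  [1]
  a=2: (2, 2, 87)  [1]
  a=3: (3, -2, 58), (3, 2, 58)  [2]
  a=4..5: none
  a=6: (6, -2, 29), (6, 2, 29)  [2]
  a=7: (7, -6, 26), (7, 6, 26)  [2]
  a=8: none
  a=9: (9, -8, 21), (9, 8, 21)  [2]
  a=10: none
  a=11: (11, -10, 18), (11, 10, 18)  [2]
  a=12: none
  a=13: (13, -6, 14), (13, 6, 14)  [2]
  a=14..15: none
Total reduced forms: 1 + 1 + 2 + 2 + 2 + 2 + 2 + 2 = 14
h = 14

14


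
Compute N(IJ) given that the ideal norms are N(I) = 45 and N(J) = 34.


N(IJ) = N(I) * N(J)
= 45 * 34
= 1530

1530


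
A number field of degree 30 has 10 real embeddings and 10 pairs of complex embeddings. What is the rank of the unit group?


By Dirichlet's unit theorem:
rank = r1 + r2 - 1
= 10 + 10 - 1
= 19

19


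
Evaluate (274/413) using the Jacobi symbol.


Compute (274/413) via quadratic reciprocity:
  pull out 2: (2/413) = -1  (since 413 mod 8 = 5)
  reciprocity: (137/413) -> +(413/137)
  reduce: (2/137)
  pull out 2: (2/137) = +1  (since 137 mod 8 = 1)
  (1/137) = 1
Product of signs = -1

-1


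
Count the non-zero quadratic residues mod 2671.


For prime p, the number of non-zero quadratic residues is (p-1)/2.
= (2671-1)/2
= 1335

1335


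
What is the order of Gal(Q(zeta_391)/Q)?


|Gal(Q(zeta_391)/Q)| = phi(391)
= 352

352


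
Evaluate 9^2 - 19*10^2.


x^2 - d*y^2
= 9^2 - 19*10^2
= 81 - 1900
= -1819

-1819


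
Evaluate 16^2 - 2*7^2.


x^2 - d*y^2
= 16^2 - 2*7^2
= 256 - 98
= 158

158


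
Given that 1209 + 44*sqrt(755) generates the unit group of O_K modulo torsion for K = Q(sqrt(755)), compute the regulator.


epsilon = 1209 + 44*sqrt(755)
= 2417.9996
R = ln(2417.9996)
= 7.7907

7.7907


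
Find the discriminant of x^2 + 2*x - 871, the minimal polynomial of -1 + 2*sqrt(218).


The element -1 + 2*sqrt(218) has minimal polynomial:
x^2 + 2*x - 871
Discriminant = (2)^2 - 4*(-871)
= 4 + 3484
= 3488

3488


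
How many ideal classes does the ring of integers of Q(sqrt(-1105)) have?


K = Q(sqrt(-1105)). d mod 4 = 3, so D = disc(K) = 4d = -4420
h(K) equals the number of primitive reduced positive-definite forms (a, b, c) = a*x^2 + b*x*y + c*y^2 with b^2 - 4ac = D,
where reduced means |b| <= a <= c, with b >= 0 whenever |b| = a or a = c, and primitive means gcd(a, b, c) = 1.
Reduced forces 3a^2 <= |D| = 4420, so 1 <= a <= 38; b must have the parity of D, and c = (b^2 - D)/(4a) must be an integer >= a.
Enumerate a = 1..38, b in [-a, a]:
  a=1: (1, 0, 1105)  [1]
  a=2: (2, 2, 553)  [1]
  a=3..4: none
  a=5: (5, 0, 221)  [1]
  a=6: none
  a=7: (7, -2, 158), (7, 2, 158)  [2]
  a=8..9: none
  a=10: (10, 10, 113)  [1]
  a=11..12: none
  a=13: (13, 0, 85)  [1]
  a=14: (14, -2, 79), (14, 2, 79)  [2]
  a=15..16: none
  a=17: (17, 0, 65)  [1]
  a=18: none
  a=19: (19, -8, 59), (19, 8, 59)  [2]
  a=20..25: none
  a=26: (26, 26, 49)  [1]
  a=27..33: none
  a=34: (34, 34, 41)  [1]
  a=35: (35, -30, 38), (35, 30, 38)  [2]
  a=36..38: none
Total reduced forms: 1 + 1 + 1 + 2 + 1 + 1 + 2 + 1 + 2 + 1 + 1 + 2 = 16
h = 16

16


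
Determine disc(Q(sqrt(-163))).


For K = Q(sqrt(d)) with d squarefree: disc(K) = d if d = 1 mod 4, and disc(K) = 4d if d = 2 or 3 mod 4.
Here d = -163, and d mod 4 = 1.
d = 1 mod 4 (O_K = Z[(1+sqrt(d))/2]), so disc(K) = d = -163

-163


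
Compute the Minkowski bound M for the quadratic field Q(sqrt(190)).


d = 190, d mod 4 = 2, so disc(K) = 4d = 760; |disc(K)| = 760
Real quadratic field, so n = 2, s = r2 = 0, r1 = 2
M = (n!/n^n) * (4/pi)^s * sqrt(|disc(K)|) = (2!/2^2) * (4/pi)^0 * sqrt(760)
= 0.5 * 1.000000 * 27.568098
= 13.7840

13.7840


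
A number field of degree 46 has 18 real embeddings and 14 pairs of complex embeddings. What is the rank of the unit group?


By Dirichlet's unit theorem:
rank = r1 + r2 - 1
= 18 + 14 - 1
= 31

31


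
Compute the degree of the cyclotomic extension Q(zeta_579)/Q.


The degree equals Euler's totient phi(579).
579 = 3 * 193
phi(579) = 384

384


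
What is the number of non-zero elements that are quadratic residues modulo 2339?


For prime p, the number of non-zero quadratic residues is (p-1)/2.
= (2339-1)/2
= 1169

1169


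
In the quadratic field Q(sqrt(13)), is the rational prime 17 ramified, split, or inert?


K = Q(sqrt(13)). Since d mod 4 = 1, disc(K) = 13.
Check p | disc: 13 mod 17 = 13.
p does not divide disc. Compute Legendre symbol (d/p):
13^((17-1)/2) mod 17 = 1
(d/p) = 1, so p splits: (p) = P*P' with e=1, f=1, g=2.
Therefore p is split.

split


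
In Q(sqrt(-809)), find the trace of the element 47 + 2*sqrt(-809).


Tr(a + b*sqrt(d)) = (a + b*sqrt(d)) + (a - b*sqrt(d)) = 2a
= 2 * (47)
= 94

94


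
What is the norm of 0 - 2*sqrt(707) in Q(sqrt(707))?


N(a + b*sqrt(d)) = a^2 - d*b^2
= (0)^2 - (707)*(-2)^2
= 0 - 2828
= -2828

-2828


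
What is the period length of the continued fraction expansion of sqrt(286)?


Run the CF algorithm for sqrt(286).
a_0 = floor(sqrt(286)) = 16; set m_0=0, q_0=1.
Recurrence: m' = q*a - m,  q' = (d - m'^2)/q,  a' = floor((a_0 + m')/q').
  step 1: m=16, q=30, a=1
  step 2: m=14, q=3, a=10
  step 3: m=16, q=10, a=3
  step 4: m=14, q=9, a=3
  step 5: m=13, q=13, a=2
  step 6: m=13, q=9, a=3
  step 7: m=14, q=10, a=3
  step 8: m=16, q=3, a=10
  step 9: m=14, q=30, a=1
  step 10: m=16, q=1, a=32
a_10 = 2*a_0 = 32, so the period closes here.
sqrt(286) = [16; 1, 10, 3, 3, 2, 3, 3, 10, 1, 32]
Period length = 10

10


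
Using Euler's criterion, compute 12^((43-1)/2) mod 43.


p = 43 is prime and the exponent is (p-1)/2 = 21, so by Euler's criterion 12^21 = (12/43) = +1 or -1 mod 43.
Compute by square-and-multiply:
  21 = 16 + 4 + 1 (binary 10101)
  Repeated squaring mod 43: 12^1 = 12, 12^2 = 15, 12^4 = 10, 12^8 = 14, 12^16 = 24
  12^21 = 12^16 * 12^4 * 12^1 = 24 * 10 * 12 mod 43
    24 * 10 = 240 = 25 mod 43
    25 * 12 = 300 = 42 mod 43
  12^21 = 42 mod 43
Result 42 = p - 1 = -1 mod 43: 12 is a quadratic non-residue mod 43. As a residue in [0, p-1] the value is 42.
12^21 mod 43 = 42

42
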